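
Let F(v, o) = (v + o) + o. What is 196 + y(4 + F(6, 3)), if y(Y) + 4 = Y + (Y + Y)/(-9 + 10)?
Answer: 240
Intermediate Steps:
F(v, o) = v + 2*o (F(v, o) = (o + v) + o = v + 2*o)
y(Y) = -4 + 3*Y (y(Y) = -4 + (Y + (Y + Y)/(-9 + 10)) = -4 + (Y + (2*Y)/1) = -4 + (Y + (2*Y)*1) = -4 + (Y + 2*Y) = -4 + 3*Y)
196 + y(4 + F(6, 3)) = 196 + (-4 + 3*(4 + (6 + 2*3))) = 196 + (-4 + 3*(4 + (6 + 6))) = 196 + (-4 + 3*(4 + 12)) = 196 + (-4 + 3*16) = 196 + (-4 + 48) = 196 + 44 = 240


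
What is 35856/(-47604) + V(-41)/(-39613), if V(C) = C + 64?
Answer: -118454885/157144771 ≈ -0.75379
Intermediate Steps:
V(C) = 64 + C
35856/(-47604) + V(-41)/(-39613) = 35856/(-47604) + (64 - 41)/(-39613) = 35856*(-1/47604) + 23*(-1/39613) = -2988/3967 - 23/39613 = -118454885/157144771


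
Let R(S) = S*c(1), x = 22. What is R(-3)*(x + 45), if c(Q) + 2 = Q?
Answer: 201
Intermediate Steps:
c(Q) = -2 + Q
R(S) = -S (R(S) = S*(-2 + 1) = S*(-1) = -S)
R(-3)*(x + 45) = (-1*(-3))*(22 + 45) = 3*67 = 201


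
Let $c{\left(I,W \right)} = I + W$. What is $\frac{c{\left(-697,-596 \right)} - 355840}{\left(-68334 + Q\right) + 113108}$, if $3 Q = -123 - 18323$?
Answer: $- \frac{1071399}{115876} \approx -9.2461$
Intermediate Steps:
$Q = - \frac{18446}{3}$ ($Q = \frac{-123 - 18323}{3} = \frac{1}{3} \left(-18446\right) = - \frac{18446}{3} \approx -6148.7$)
$\frac{c{\left(-697,-596 \right)} - 355840}{\left(-68334 + Q\right) + 113108} = \frac{\left(-697 - 596\right) - 355840}{\left(-68334 - \frac{18446}{3}\right) + 113108} = \frac{-1293 - 355840}{- \frac{223448}{3} + 113108} = - \frac{357133}{\frac{115876}{3}} = \left(-357133\right) \frac{3}{115876} = - \frac{1071399}{115876}$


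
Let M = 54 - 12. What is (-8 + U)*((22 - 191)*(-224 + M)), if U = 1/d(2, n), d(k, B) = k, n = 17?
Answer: -230685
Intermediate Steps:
M = 42
U = ½ (U = 1/2 = ½ ≈ 0.50000)
(-8 + U)*((22 - 191)*(-224 + M)) = (-8 + ½)*((22 - 191)*(-224 + 42)) = -(-2535)*(-182)/2 = -15/2*30758 = -230685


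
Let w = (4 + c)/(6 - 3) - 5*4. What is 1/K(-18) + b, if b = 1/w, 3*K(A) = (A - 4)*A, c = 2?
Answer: -19/396 ≈ -0.047980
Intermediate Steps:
K(A) = A*(-4 + A)/3 (K(A) = ((A - 4)*A)/3 = ((-4 + A)*A)/3 = (A*(-4 + A))/3 = A*(-4 + A)/3)
w = -18 (w = (4 + 2)/(6 - 3) - 5*4 = 6/3 - 20 = 6*(⅓) - 20 = 2 - 20 = -18)
b = -1/18 (b = 1/(-18) = -1/18 ≈ -0.055556)
1/K(-18) + b = 1/((⅓)*(-18)*(-4 - 18)) - 1/18 = 1/((⅓)*(-18)*(-22)) - 1/18 = 1/132 - 1/18 = -19/396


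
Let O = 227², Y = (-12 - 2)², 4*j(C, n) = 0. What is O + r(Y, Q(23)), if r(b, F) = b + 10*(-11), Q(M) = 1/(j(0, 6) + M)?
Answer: 51615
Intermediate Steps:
j(C, n) = 0 (j(C, n) = (¼)*0 = 0)
Y = 196 (Y = (-14)² = 196)
Q(M) = 1/M (Q(M) = 1/(0 + M) = 1/M)
r(b, F) = -110 + b (r(b, F) = b - 110 = -110 + b)
O = 51529
O + r(Y, Q(23)) = 51529 + (-110 + 196) = 51529 + 86 = 51615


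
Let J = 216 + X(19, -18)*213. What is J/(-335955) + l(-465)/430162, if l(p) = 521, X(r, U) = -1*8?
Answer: 271704537/48171691570 ≈ 0.0056403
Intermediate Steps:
X(r, U) = -8
J = -1488 (J = 216 - 8*213 = 216 - 1704 = -1488)
J/(-335955) + l(-465)/430162 = -1488/(-335955) + 521/430162 = -1488*(-1/335955) + 521*(1/430162) = 496/111985 + 521/430162 = 271704537/48171691570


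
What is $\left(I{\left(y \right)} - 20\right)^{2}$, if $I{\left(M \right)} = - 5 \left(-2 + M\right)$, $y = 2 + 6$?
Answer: $2500$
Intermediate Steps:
$y = 8$
$I{\left(M \right)} = 10 - 5 M$
$\left(I{\left(y \right)} - 20\right)^{2} = \left(\left(10 - 40\right) - 20\right)^{2} = \left(-30 - 20\right)^{2} = \left(-50\right)^{2} = 2500$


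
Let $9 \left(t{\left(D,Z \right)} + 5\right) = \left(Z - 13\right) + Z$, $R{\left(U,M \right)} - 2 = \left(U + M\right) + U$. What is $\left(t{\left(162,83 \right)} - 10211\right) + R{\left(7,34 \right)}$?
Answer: $-10149$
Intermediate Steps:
$R{\left(U,M \right)} = 2 + M + 2 U$ ($R{\left(U,M \right)} = 2 + \left(\left(U + M\right) + U\right) = 2 + \left(\left(M + U\right) + U\right) = 2 + \left(M + 2 U\right) = 2 + M + 2 U$)
$t{\left(D,Z \right)} = - \frac{58}{9} + \frac{2 Z}{9}$ ($t{\left(D,Z \right)} = -5 + \frac{\left(Z - 13\right) + Z}{9} = -5 + \frac{\left(-13 + Z\right) + Z}{9} = -5 + \frac{-13 + 2 Z}{9} = -5 + \left(- \frac{13}{9} + \frac{2 Z}{9}\right) = - \frac{58}{9} + \frac{2 Z}{9}$)
$\left(t{\left(162,83 \right)} - 10211\right) + R{\left(7,34 \right)} = \left(\left(- \frac{58}{9} + \frac{2}{9} \cdot 83\right) - 10211\right) + \left(2 + 34 + 2 \cdot 7\right) = \left(\left(- \frac{58}{9} + \frac{166}{9}\right) - 10211\right) + \left(2 + 34 + 14\right) = \left(12 - 10211\right) + 50 = -10199 + 50 = -10149$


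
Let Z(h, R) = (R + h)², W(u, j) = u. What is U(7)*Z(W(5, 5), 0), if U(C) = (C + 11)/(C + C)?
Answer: 225/7 ≈ 32.143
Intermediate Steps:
U(C) = (11 + C)/(2*C) (U(C) = (11 + C)/((2*C)) = (11 + C)*(1/(2*C)) = (11 + C)/(2*C))
U(7)*Z(W(5, 5), 0) = ((½)*(11 + 7)/7)*(0 + 5)² = ((½)*(⅐)*18)*5² = (9/7)*25 = 225/7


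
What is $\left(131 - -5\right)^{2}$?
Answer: $18496$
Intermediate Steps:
$\left(131 - -5\right)^{2} = \left(131 + \left(-3 + 8\right)\right)^{2} = \left(131 + 5\right)^{2} = 136^{2} = 18496$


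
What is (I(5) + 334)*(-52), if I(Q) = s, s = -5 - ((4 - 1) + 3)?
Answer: -16796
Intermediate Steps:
s = -11 (s = -5 - (3 + 3) = -5 - 1*6 = -5 - 6 = -11)
I(Q) = -11
(I(5) + 334)*(-52) = (-11 + 334)*(-52) = 323*(-52) = -16796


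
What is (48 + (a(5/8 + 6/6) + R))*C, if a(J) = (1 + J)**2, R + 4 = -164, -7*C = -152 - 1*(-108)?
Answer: -79629/112 ≈ -710.97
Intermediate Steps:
C = 44/7 (C = -(-152 - 1*(-108))/7 = -(-152 + 108)/7 = -1/7*(-44) = 44/7 ≈ 6.2857)
R = -168 (R = -4 - 164 = -168)
(48 + (a(5/8 + 6/6) + R))*C = (48 + ((1 + (5/8 + 6/6))**2 - 168))*(44/7) = (48 + ((1 + (5*(1/8) + 6*(1/6)))**2 - 168))*(44/7) = (48 + ((1 + (5/8 + 1))**2 - 168))*(44/7) = (48 + ((1 + 13/8)**2 - 168))*(44/7) = (48 + ((21/8)**2 - 168))*(44/7) = (48 + (441/64 - 168))*(44/7) = (48 - 10311/64)*(44/7) = -7239/64*44/7 = -79629/112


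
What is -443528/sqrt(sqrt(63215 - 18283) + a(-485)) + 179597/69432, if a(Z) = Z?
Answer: 16327/6312 + 443528*I/sqrt(485 - 2*sqrt(11233)) ≈ 2.5867 + 26842.0*I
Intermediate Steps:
-443528/sqrt(sqrt(63215 - 18283) + a(-485)) + 179597/69432 = -443528/sqrt(sqrt(63215 - 18283) - 485) + 179597/69432 = -443528/sqrt(sqrt(44932) - 485) + 179597*(1/69432) = -443528/sqrt(2*sqrt(11233) - 485) + 16327/6312 = -443528/sqrt(-485 + 2*sqrt(11233)) + 16327/6312 = 16327/6312 - 443528/sqrt(-485 + 2*sqrt(11233))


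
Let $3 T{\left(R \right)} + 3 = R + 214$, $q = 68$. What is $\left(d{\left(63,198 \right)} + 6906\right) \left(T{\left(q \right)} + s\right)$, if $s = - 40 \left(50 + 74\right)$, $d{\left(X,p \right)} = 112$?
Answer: $-34156606$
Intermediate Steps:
$s = -4960$ ($s = \left(-40\right) 124 = -4960$)
$T{\left(R \right)} = \frac{211}{3} + \frac{R}{3}$ ($T{\left(R \right)} = -1 + \frac{R + 214}{3} = -1 + \frac{214 + R}{3} = -1 + \left(\frac{214}{3} + \frac{R}{3}\right) = \frac{211}{3} + \frac{R}{3}$)
$\left(d{\left(63,198 \right)} + 6906\right) \left(T{\left(q \right)} + s\right) = \left(112 + 6906\right) \left(\left(\frac{211}{3} + \frac{1}{3} \cdot 68\right) - 4960\right) = 7018 \left(\left(\frac{211}{3} + \frac{68}{3}\right) - 4960\right) = 7018 \left(93 - 4960\right) = 7018 \left(-4867\right) = -34156606$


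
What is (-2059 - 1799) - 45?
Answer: -3903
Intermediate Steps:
(-2059 - 1799) - 45 = -3858 - 45 = -3903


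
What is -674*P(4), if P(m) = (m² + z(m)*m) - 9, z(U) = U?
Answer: -15502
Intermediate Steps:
P(m) = -9 + 2*m² (P(m) = (m² + m*m) - 9 = (m² + m²) - 9 = 2*m² - 9 = -9 + 2*m²)
-674*P(4) = -674*(-9 + 2*4²) = -674*(-9 + 2*16) = -674*(-9 + 32) = -674*23 = -15502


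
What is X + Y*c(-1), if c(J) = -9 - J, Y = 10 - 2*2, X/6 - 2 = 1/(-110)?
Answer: -1983/55 ≈ -36.055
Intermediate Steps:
X = 657/55 (X = 12 + 6/(-110) = 12 + 6*(-1/110) = 12 - 3/55 = 657/55 ≈ 11.945)
Y = 6 (Y = 10 - 4 = 6)
X + Y*c(-1) = 657/55 + 6*(-9 - 1*(-1)) = 657/55 + 6*(-9 + 1) = 657/55 + 6*(-8) = 657/55 - 48 = -1983/55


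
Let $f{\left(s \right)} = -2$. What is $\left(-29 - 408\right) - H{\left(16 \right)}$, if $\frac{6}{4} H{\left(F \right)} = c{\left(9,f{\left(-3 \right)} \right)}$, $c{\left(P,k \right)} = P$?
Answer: $-443$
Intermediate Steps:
$H{\left(F \right)} = 6$ ($H{\left(F \right)} = \frac{2}{3} \cdot 9 = 6$)
$\left(-29 - 408\right) - H{\left(16 \right)} = \left(-29 - 408\right) - 6 = -437 - 6 = -443$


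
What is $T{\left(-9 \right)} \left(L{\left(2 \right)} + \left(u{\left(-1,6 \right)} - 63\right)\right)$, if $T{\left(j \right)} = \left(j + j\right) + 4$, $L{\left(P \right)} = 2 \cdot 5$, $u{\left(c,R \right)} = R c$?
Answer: $826$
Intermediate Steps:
$L{\left(P \right)} = 10$
$T{\left(j \right)} = 4 + 2 j$ ($T{\left(j \right)} = 2 j + 4 = 4 + 2 j$)
$T{\left(-9 \right)} \left(L{\left(2 \right)} + \left(u{\left(-1,6 \right)} - 63\right)\right) = \left(4 + 2 \left(-9\right)\right) \left(10 + \left(6 \left(-1\right) - 63\right)\right) = \left(4 - 18\right) \left(10 - 69\right) = - 14 \left(10 - 69\right) = \left(-14\right) \left(-59\right) = 826$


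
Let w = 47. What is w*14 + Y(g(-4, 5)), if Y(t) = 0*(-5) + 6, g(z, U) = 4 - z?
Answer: 664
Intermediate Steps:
Y(t) = 6 (Y(t) = 0 + 6 = 6)
w*14 + Y(g(-4, 5)) = 47*14 + 6 = 658 + 6 = 664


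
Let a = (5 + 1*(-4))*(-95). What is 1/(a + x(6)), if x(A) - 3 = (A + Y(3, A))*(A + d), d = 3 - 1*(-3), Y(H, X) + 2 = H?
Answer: -⅛ ≈ -0.12500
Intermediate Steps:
Y(H, X) = -2 + H
a = -95 (a = (5 - 4)*(-95) = 1*(-95) = -95)
d = 6 (d = 3 + 3 = 6)
x(A) = 3 + (1 + A)*(6 + A) (x(A) = 3 + (A + (-2 + 3))*(A + 6) = 3 + (A + 1)*(6 + A) = 3 + (1 + A)*(6 + A))
1/(a + x(6)) = 1/(-95 + (9 + 6² + 7*6)) = 1/(-95 + (9 + 36 + 42)) = 1/(-95 + 87) = 1/(-8) = -⅛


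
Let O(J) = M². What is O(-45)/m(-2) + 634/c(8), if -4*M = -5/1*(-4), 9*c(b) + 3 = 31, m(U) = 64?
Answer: 91471/448 ≈ 204.18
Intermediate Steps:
c(b) = 28/9 (c(b) = -⅓ + (⅑)*31 = -⅓ + 31/9 = 28/9)
M = -5 (M = -(-5/1)*(-4)/4 = -(-5*1)*(-4)/4 = -(-5)*(-4)/4 = -¼*20 = -5)
O(J) = 25 (O(J) = (-5)² = 25)
O(-45)/m(-2) + 634/c(8) = 25/64 + 634/(28/9) = 25*(1/64) + 634*(9/28) = 25/64 + 2853/14 = 91471/448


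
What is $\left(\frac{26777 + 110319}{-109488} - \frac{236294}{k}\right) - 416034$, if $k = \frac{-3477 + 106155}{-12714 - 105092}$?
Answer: $- \frac{11314380931403}{78069506} \approx -1.4493 \cdot 10^{5}$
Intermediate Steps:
$k = - \frac{51339}{58903}$ ($k = \frac{102678}{-117806} = 102678 \left(- \frac{1}{117806}\right) = - \frac{51339}{58903} \approx -0.87159$)
$\left(\frac{26777 + 110319}{-109488} - \frac{236294}{k}\right) - 416034 = \left(\frac{26777 + 110319}{-109488} - \frac{236294}{- \frac{51339}{58903}}\right) - 416034 = \left(137096 \left(- \frac{1}{109488}\right) - - \frac{13918425482}{51339}\right) - 416034 = \left(- \frac{17137}{13686} + \frac{13918425482}{51339}\right) - 416034 = \frac{21165187927801}{78069506} - 416034 = - \frac{11314380931403}{78069506}$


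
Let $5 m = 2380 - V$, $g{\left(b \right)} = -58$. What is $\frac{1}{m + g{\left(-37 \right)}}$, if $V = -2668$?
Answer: $\frac{5}{4758} \approx 0.0010509$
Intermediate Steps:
$m = \frac{5048}{5}$ ($m = \frac{2380 - -2668}{5} = \frac{2380 + 2668}{5} = \frac{1}{5} \cdot 5048 = \frac{5048}{5} \approx 1009.6$)
$\frac{1}{m + g{\left(-37 \right)}} = \frac{1}{\frac{5048}{5} - 58} = \frac{1}{\frac{4758}{5}} = \frac{5}{4758}$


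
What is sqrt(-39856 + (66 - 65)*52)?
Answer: 2*I*sqrt(9951) ≈ 199.51*I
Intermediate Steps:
sqrt(-39856 + (66 - 65)*52) = sqrt(-39856 + 1*52) = sqrt(-39856 + 52) = sqrt(-39804) = 2*I*sqrt(9951)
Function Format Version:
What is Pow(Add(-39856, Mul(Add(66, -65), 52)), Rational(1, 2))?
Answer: Mul(2, I, Pow(9951, Rational(1, 2))) ≈ Mul(199.51, I)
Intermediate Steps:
Pow(Add(-39856, Mul(Add(66, -65), 52)), Rational(1, 2)) = Pow(Add(-39856, Mul(1, 52)), Rational(1, 2)) = Pow(Add(-39856, 52), Rational(1, 2)) = Pow(-39804, Rational(1, 2)) = Mul(2, I, Pow(9951, Rational(1, 2)))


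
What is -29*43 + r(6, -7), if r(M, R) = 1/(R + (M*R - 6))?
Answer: -68586/55 ≈ -1247.0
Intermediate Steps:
r(M, R) = 1/(-6 + R + M*R) (r(M, R) = 1/(R + (-6 + M*R)) = 1/(-6 + R + M*R))
-29*43 + r(6, -7) = -29*43 + 1/(-6 - 7 + 6*(-7)) = -1247 + 1/(-6 - 7 - 42) = -1247 + 1/(-55) = -1247 - 1/55 = -68586/55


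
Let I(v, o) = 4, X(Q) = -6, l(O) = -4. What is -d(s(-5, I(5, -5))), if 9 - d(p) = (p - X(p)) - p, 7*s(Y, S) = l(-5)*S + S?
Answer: -3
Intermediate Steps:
s(Y, S) = -3*S/7 (s(Y, S) = (-4*S + S)/7 = (-3*S)/7 = -3*S/7)
d(p) = 3 (d(p) = 9 - ((p - 1*(-6)) - p) = 9 - ((p + 6) - p) = 9 - ((6 + p) - p) = 9 - 1*6 = 9 - 6 = 3)
-d(s(-5, I(5, -5))) = -1*3 = -3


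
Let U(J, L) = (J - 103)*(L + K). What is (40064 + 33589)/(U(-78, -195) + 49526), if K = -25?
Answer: 24551/29782 ≈ 0.82436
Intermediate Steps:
U(J, L) = (-103 + J)*(-25 + L) (U(J, L) = (J - 103)*(L - 25) = (-103 + J)*(-25 + L))
(40064 + 33589)/(U(-78, -195) + 49526) = (40064 + 33589)/((2575 - 103*(-195) - 25*(-78) - 78*(-195)) + 49526) = 73653/((2575 + 20085 + 1950 + 15210) + 49526) = 73653/(39820 + 49526) = 73653/89346 = 73653*(1/89346) = 24551/29782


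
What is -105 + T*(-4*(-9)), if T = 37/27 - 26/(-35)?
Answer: -3037/105 ≈ -28.924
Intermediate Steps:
T = 1997/945 (T = 37*(1/27) - 26*(-1/35) = 37/27 + 26/35 = 1997/945 ≈ 2.1132)
-105 + T*(-4*(-9)) = -105 + 1997*(-4*(-9))/945 = -105 + (1997/945)*36 = -105 + 7988/105 = -3037/105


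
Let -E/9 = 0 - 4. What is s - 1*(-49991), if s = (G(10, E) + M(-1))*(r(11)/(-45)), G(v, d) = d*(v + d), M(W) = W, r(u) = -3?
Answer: 150304/3 ≈ 50101.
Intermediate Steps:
E = 36 (E = -9*(0 - 4) = -9*(-4) = 36)
G(v, d) = d*(d + v)
s = 331/3 (s = (36*(36 + 10) - 1)*(-3/(-45)) = (36*46 - 1)*(-3*(-1/45)) = (1656 - 1)*(1/15) = 1655*(1/15) = 331/3 ≈ 110.33)
s - 1*(-49991) = 331/3 - 1*(-49991) = 331/3 + 49991 = 150304/3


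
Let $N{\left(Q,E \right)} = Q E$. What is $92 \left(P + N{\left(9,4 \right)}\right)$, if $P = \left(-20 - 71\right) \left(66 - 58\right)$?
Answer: $-63664$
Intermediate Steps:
$N{\left(Q,E \right)} = E Q$
$P = -728$ ($P = \left(-91\right) 8 = -728$)
$92 \left(P + N{\left(9,4 \right)}\right) = 92 \left(-728 + 4 \cdot 9\right) = 92 \left(-728 + 36\right) = 92 \left(-692\right) = -63664$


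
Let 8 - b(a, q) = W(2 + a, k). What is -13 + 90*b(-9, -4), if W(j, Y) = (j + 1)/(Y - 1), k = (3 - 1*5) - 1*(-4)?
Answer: 1247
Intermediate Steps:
k = 2 (k = (3 - 5) + 4 = -2 + 4 = 2)
W(j, Y) = (1 + j)/(-1 + Y)
b(a, q) = 5 - a (b(a, q) = 8 - (1 + (2 + a))/(-1 + 2) = 8 - (3 + a)/1 = 8 - (3 + a) = 8 + (-3 - a) = 5 - a)
-13 + 90*b(-9, -4) = -13 + 90*(5 - 1*(-9)) = -13 + 90*(5 + 9) = -13 + 90*14 = -13 + 1260 = 1247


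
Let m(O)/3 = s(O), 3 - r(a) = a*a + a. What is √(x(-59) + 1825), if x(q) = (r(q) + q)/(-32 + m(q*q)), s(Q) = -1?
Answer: √2357355/35 ≈ 43.868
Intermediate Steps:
r(a) = 3 - a - a² (r(a) = 3 - (a*a + a) = 3 - (a² + a) = 3 - (a + a²) = 3 + (-a - a²) = 3 - a - a²)
m(O) = -3 (m(O) = 3*(-1) = -3)
x(q) = -3/35 + q²/35 (x(q) = ((3 - q - q²) + q)/(-32 - 3) = (3 - q²)/(-35) = (3 - q²)*(-1/35) = -3/35 + q²/35)
√(x(-59) + 1825) = √((-3/35 + (1/35)*(-59)²) + 1825) = √((-3/35 + (1/35)*3481) + 1825) = √((-3/35 + 3481/35) + 1825) = √(3478/35 + 1825) = √(67353/35) = √2357355/35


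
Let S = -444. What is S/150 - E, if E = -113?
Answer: 2751/25 ≈ 110.04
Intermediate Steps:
S/150 - E = -444/150 - 1*(-113) = -444*1/150 + 113 = -74/25 + 113 = 2751/25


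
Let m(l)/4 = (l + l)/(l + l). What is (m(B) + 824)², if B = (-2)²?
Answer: 685584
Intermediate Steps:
B = 4
m(l) = 4 (m(l) = 4*((l + l)/(l + l)) = 4*((2*l)/((2*l))) = 4*((2*l)*(1/(2*l))) = 4*1 = 4)
(m(B) + 824)² = (4 + 824)² = 828² = 685584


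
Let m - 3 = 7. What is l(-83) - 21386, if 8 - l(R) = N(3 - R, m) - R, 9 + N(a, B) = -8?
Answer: -21444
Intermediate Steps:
m = 10 (m = 3 + 7 = 10)
N(a, B) = -17 (N(a, B) = -9 - 8 = -17)
l(R) = 25 + R (l(R) = 8 - (-17 - R) = 8 + (17 + R) = 25 + R)
l(-83) - 21386 = (25 - 83) - 21386 = -58 - 21386 = -21444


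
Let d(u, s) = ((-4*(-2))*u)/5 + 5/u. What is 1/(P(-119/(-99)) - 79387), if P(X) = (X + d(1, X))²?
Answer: -245025/19436884631 ≈ -1.2606e-5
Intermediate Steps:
d(u, s) = 5/u + 8*u/5 (d(u, s) = (8*u)*(⅕) + 5/u = 8*u/5 + 5/u = 5/u + 8*u/5)
P(X) = (33/5 + X)² (P(X) = (X + (5/1 + (8/5)*1))² = (X + (5*1 + 8/5))² = (X + (5 + 8/5))² = (X + 33/5)² = (33/5 + X)²)
1/(P(-119/(-99)) - 79387) = 1/((33 + 5*(-119/(-99)))²/25 - 79387) = 1/((33 + 5*(-119*(-1/99)))²/25 - 79387) = 1/((33 + 5*(119/99))²/25 - 79387) = 1/((33 + 595/99)²/25 - 79387) = 1/((3862/99)²/25 - 79387) = 1/((1/25)*(14915044/9801) - 79387) = 1/(14915044/245025 - 79387) = 1/(-19436884631/245025) = -245025/19436884631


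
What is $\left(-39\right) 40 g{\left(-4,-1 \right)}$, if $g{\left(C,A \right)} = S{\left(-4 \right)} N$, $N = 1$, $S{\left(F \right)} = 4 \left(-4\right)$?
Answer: $24960$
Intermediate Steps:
$S{\left(F \right)} = -16$
$g{\left(C,A \right)} = -16$ ($g{\left(C,A \right)} = \left(-16\right) 1 = -16$)
$\left(-39\right) 40 g{\left(-4,-1 \right)} = \left(-39\right) 40 \left(-16\right) = \left(-1560\right) \left(-16\right) = 24960$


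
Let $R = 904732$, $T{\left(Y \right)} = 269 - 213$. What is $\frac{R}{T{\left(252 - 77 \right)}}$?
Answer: $\frac{226183}{14} \approx 16156.0$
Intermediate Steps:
$T{\left(Y \right)} = 56$ ($T{\left(Y \right)} = 269 - 213 = 56$)
$\frac{R}{T{\left(252 - 77 \right)}} = \frac{904732}{56} = 904732 \cdot \frac{1}{56} = \frac{226183}{14}$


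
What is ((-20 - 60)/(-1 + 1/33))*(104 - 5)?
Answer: 16335/2 ≈ 8167.5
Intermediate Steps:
((-20 - 60)/(-1 + 1/33))*(104 - 5) = -80/(-1 + 1/33)*99 = -80/(-32/33)*99 = -80*(-33/32)*99 = (165/2)*99 = 16335/2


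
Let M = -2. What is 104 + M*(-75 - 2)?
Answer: 258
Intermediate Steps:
104 + M*(-75 - 2) = 104 - 2*(-75 - 2) = 104 - 2*(-77) = 104 + 154 = 258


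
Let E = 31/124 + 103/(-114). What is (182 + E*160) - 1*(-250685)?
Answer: 14293459/57 ≈ 2.5076e+5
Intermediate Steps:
E = -149/228 (E = 31*(1/124) + 103*(-1/114) = ¼ - 103/114 = -149/228 ≈ -0.65351)
(182 + E*160) - 1*(-250685) = (182 - 149/228*160) - 1*(-250685) = (182 - 5960/57) + 250685 = 4414/57 + 250685 = 14293459/57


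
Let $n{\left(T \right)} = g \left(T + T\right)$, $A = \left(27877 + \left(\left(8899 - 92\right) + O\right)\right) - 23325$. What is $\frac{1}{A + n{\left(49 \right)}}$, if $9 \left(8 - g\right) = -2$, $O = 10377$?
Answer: $\frac{9}{220876} \approx 4.0747 \cdot 10^{-5}$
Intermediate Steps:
$g = \frac{74}{9}$ ($g = 8 - - \frac{2}{9} = 8 + \frac{2}{9} = \frac{74}{9} \approx 8.2222$)
$A = 23736$ ($A = \left(27877 + \left(\left(8899 - 92\right) + 10377\right)\right) - 23325 = \left(27877 + \left(8807 + 10377\right)\right) - 23325 = \left(27877 + 19184\right) - 23325 = 47061 - 23325 = 23736$)
$n{\left(T \right)} = \frac{148 T}{9}$ ($n{\left(T \right)} = \frac{74 \left(T + T\right)}{9} = \frac{74 \cdot 2 T}{9} = \frac{148 T}{9}$)
$\frac{1}{A + n{\left(49 \right)}} = \frac{1}{23736 + \frac{148}{9} \cdot 49} = \frac{1}{23736 + \frac{7252}{9}} = \frac{1}{\frac{220876}{9}} = \frac{9}{220876}$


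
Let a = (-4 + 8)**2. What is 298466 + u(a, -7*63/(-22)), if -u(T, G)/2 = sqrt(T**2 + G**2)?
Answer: 298466 - sqrt(318385)/11 ≈ 2.9841e+5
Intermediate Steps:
a = 16 (a = 4**2 = 16)
u(T, G) = -2*sqrt(G**2 + T**2) (u(T, G) = -2*sqrt(T**2 + G**2) = -2*sqrt(G**2 + T**2))
298466 + u(a, -7*63/(-22)) = 298466 - 2*sqrt((-7*63/(-22))**2 + 16**2) = 298466 - 2*sqrt((-441*(-1/22))**2 + 256) = 298466 - 2*sqrt((441/22)**2 + 256) = 298466 - 2*sqrt(194481/484 + 256) = 298466 - sqrt(318385)/11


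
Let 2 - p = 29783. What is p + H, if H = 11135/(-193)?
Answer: -5758868/193 ≈ -29839.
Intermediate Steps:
H = -11135/193 (H = 11135*(-1/193) = -11135/193 ≈ -57.694)
p = -29781 (p = 2 - 1*29783 = 2 - 29783 = -29781)
p + H = -29781 - 11135/193 = -5758868/193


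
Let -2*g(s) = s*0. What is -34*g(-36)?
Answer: 0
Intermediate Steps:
g(s) = 0 (g(s) = -s*0/2 = -½*0 = 0)
-34*g(-36) = -34*0 = 0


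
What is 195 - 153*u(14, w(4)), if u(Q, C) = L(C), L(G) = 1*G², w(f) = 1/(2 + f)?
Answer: 763/4 ≈ 190.75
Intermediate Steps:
L(G) = G²
u(Q, C) = C²
195 - 153*u(14, w(4)) = 195 - 153/(2 + 4)² = 195 - 153*(1/6)² = 195 - 153*(⅙)² = 195 - 153*1/36 = 195 - 17/4 = 763/4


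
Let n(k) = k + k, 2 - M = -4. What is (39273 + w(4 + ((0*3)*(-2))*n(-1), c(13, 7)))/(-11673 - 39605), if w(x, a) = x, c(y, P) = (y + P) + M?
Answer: -39277/51278 ≈ -0.76596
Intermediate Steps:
M = 6 (M = 2 - 1*(-4) = 2 + 4 = 6)
c(y, P) = 6 + P + y (c(y, P) = (y + P) + 6 = (P + y) + 6 = 6 + P + y)
n(k) = 2*k
(39273 + w(4 + ((0*3)*(-2))*n(-1), c(13, 7)))/(-11673 - 39605) = (39273 + (4 + ((0*3)*(-2))*(2*(-1))))/(-11673 - 39605) = (39273 + (4 + (0*(-2))*(-2)))/(-51278) = (39273 + (4 + 0*(-2)))*(-1/51278) = (39273 + (4 + 0))*(-1/51278) = (39273 + 4)*(-1/51278) = 39277*(-1/51278) = -39277/51278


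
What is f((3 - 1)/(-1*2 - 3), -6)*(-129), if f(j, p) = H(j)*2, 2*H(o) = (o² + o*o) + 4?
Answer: -13932/25 ≈ -557.28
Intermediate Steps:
H(o) = 2 + o² (H(o) = ((o² + o*o) + 4)/2 = ((o² + o²) + 4)/2 = (2*o² + 4)/2 = (4 + 2*o²)/2 = 2 + o²)
f(j, p) = 4 + 2*j² (f(j, p) = (2 + j²)*2 = 4 + 2*j²)
f((3 - 1)/(-1*2 - 3), -6)*(-129) = (4 + 2*((3 - 1)/(-1*2 - 3))²)*(-129) = (4 + 2*(2/(-2 - 3))²)*(-129) = (4 + 2*(2/(-5))²)*(-129) = (4 + 2*(2*(-⅕))²)*(-129) = (4 + 2*(-⅖)²)*(-129) = (4 + 2*(4/25))*(-129) = (4 + 8/25)*(-129) = (108/25)*(-129) = -13932/25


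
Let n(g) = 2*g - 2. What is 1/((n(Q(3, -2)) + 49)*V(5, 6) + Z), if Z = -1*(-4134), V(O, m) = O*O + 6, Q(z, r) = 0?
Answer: 1/5591 ≈ 0.00017886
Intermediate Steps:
V(O, m) = 6 + O² (V(O, m) = O² + 6 = 6 + O²)
Z = 4134
n(g) = -2 + 2*g
1/((n(Q(3, -2)) + 49)*V(5, 6) + Z) = 1/(((-2 + 2*0) + 49)*(6 + 5²) + 4134) = 1/(((-2 + 0) + 49)*(6 + 25) + 4134) = 1/((-2 + 49)*31 + 4134) = 1/(47*31 + 4134) = 1/(1457 + 4134) = 1/5591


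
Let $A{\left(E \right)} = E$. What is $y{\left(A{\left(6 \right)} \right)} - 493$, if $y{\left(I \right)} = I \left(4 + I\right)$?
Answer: $-433$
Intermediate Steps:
$y{\left(A{\left(6 \right)} \right)} - 493 = 6 \left(4 + 6\right) - 493 = 6 \cdot 10 - 493 = 60 - 493 = -433$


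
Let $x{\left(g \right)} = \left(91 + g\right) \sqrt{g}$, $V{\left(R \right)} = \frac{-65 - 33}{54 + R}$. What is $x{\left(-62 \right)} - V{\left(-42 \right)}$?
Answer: $\frac{49}{6} + 29 i \sqrt{62} \approx 8.1667 + 228.35 i$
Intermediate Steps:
$V{\left(R \right)} = - \frac{98}{54 + R}$
$x{\left(g \right)} = \sqrt{g} \left(91 + g\right)$
$x{\left(-62 \right)} - V{\left(-42 \right)} = \sqrt{-62} \left(91 - 62\right) - - \frac{98}{54 - 42} = i \sqrt{62} \cdot 29 - - \frac{98}{12} = 29 i \sqrt{62} - \left(-98\right) \frac{1}{12} = 29 i \sqrt{62} - - \frac{49}{6} = 29 i \sqrt{62} + \frac{49}{6} = \frac{49}{6} + 29 i \sqrt{62}$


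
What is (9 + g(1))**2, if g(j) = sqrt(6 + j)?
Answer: (9 + sqrt(7))**2 ≈ 135.62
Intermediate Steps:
(9 + g(1))**2 = (9 + sqrt(6 + 1))**2 = (9 + sqrt(7))**2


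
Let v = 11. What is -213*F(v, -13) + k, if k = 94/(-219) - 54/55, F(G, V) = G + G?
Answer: -56459866/12045 ≈ -4687.4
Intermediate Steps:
F(G, V) = 2*G
k = -16996/12045 (k = 94*(-1/219) - 54*1/55 = -94/219 - 54/55 = -16996/12045 ≈ -1.4110)
-213*F(v, -13) + k = -426*11 - 16996/12045 = -213*22 - 16996/12045 = -4686 - 16996/12045 = -56459866/12045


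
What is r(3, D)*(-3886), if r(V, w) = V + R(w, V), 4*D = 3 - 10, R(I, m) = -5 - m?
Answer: 19430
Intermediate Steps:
D = -7/4 (D = (3 - 10)/4 = (1/4)*(-7) = -7/4 ≈ -1.7500)
r(V, w) = -5 (r(V, w) = V + (-5 - V) = -5)
r(3, D)*(-3886) = -5*(-3886) = 19430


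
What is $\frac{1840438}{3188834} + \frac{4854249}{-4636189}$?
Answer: $- \frac{3473387922442}{7392018556813} \approx -0.46988$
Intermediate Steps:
$\frac{1840438}{3188834} + \frac{4854249}{-4636189} = 1840438 \cdot \frac{1}{3188834} + 4854249 \left(- \frac{1}{4636189}\right) = \frac{920219}{1594417} - \frac{4854249}{4636189} = - \frac{3473387922442}{7392018556813}$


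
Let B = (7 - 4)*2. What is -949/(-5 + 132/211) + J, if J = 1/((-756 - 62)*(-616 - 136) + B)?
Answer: 9475032297/43675082 ≈ 216.94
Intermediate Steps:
B = 6 (B = 3*2 = 6)
J = 1/615142 (J = 1/((-756 - 62)*(-616 - 136) + 6) = 1/(-818*(-752) + 6) = 1/(615136 + 6) = 1/615142 ≈ 1.6256e-6)
-949/(-5 + 132/211) + J = -949/(-5 + 132/211) + 1/615142 = -949/(-923/211) + 1/615142 = -949*(-211/923) + 1/615142 = 15403/71 + 1/615142 = 9475032297/43675082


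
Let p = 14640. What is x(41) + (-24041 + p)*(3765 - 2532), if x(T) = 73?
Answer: -11591360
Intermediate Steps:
x(41) + (-24041 + p)*(3765 - 2532) = 73 + (-24041 + 14640)*(3765 - 2532) = 73 - 9401*1233 = 73 - 11591433 = -11591360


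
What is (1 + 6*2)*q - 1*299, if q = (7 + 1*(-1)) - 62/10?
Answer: -1508/5 ≈ -301.60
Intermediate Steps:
q = -⅕ (q = (7 - 1) - 62*⅒ = 6 - 31/5 = -⅕ ≈ -0.20000)
(1 + 6*2)*q - 1*299 = (1 + 6*2)*(-⅕) - 1*299 = (1 + 12)*(-⅕) - 299 = 13*(-⅕) - 299 = -13/5 - 299 = -1508/5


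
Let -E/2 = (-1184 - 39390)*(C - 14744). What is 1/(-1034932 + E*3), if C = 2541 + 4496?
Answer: -1/1877257840 ≈ -5.3269e-10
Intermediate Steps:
C = 7037
E = -625407636 (E = -2*(-1184 - 39390)*(7037 - 14744) = -(-81148)*(-7707) = -2*312703818 = -625407636)
1/(-1034932 + E*3) = 1/(-1034932 - 625407636*3) = 1/(-1034932 - 1876222908) = 1/(-1877257840) = -1/1877257840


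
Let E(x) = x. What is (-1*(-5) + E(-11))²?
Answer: 36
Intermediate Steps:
(-1*(-5) + E(-11))² = (-1*(-5) - 11)² = (5 - 11)² = (-6)² = 36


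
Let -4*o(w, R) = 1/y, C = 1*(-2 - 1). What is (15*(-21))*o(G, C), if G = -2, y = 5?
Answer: 63/4 ≈ 15.750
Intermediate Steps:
C = -3 (C = 1*(-3) = -3)
o(w, R) = -1/20 (o(w, R) = -1/4/5 = -1/4*1/5 = -1/20)
(15*(-21))*o(G, C) = (15*(-21))*(-1/20) = -315*(-1/20) = 63/4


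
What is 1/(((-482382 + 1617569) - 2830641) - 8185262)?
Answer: -1/9880716 ≈ -1.0121e-7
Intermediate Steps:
1/(((-482382 + 1617569) - 2830641) - 8185262) = 1/((1135187 - 2830641) - 8185262) = 1/(-1695454 - 8185262) = 1/(-9880716) = -1/9880716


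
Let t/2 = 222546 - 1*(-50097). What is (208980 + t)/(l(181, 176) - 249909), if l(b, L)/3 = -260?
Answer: -251422/83563 ≈ -3.0088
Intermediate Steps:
t = 545286 (t = 2*(222546 - 1*(-50097)) = 2*(222546 + 50097) = 2*272643 = 545286)
l(b, L) = -780 (l(b, L) = 3*(-260) = -780)
(208980 + t)/(l(181, 176) - 249909) = (208980 + 545286)/(-780 - 249909) = 754266/(-250689) = 754266*(-1/250689) = -251422/83563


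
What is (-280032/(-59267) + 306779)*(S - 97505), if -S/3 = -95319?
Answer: 3426462724963300/59267 ≈ 5.7814e+10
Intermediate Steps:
S = 285957 (S = -3*(-95319) = 285957)
(-280032/(-59267) + 306779)*(S - 97505) = (-280032/(-59267) + 306779)*(285957 - 97505) = (-280032*(-1/59267) + 306779)*188452 = (280032/59267 + 306779)*188452 = (18182151025/59267)*188452 = 3426462724963300/59267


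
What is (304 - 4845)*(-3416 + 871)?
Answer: 11556845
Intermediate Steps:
(304 - 4845)*(-3416 + 871) = -4541*(-2545) = 11556845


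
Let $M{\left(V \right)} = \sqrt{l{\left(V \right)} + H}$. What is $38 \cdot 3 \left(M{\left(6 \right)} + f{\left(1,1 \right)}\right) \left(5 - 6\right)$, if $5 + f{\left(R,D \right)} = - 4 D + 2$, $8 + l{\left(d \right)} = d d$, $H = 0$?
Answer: $798 - 228 \sqrt{7} \approx 194.77$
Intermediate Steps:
$l{\left(d \right)} = -8 + d^{2}$ ($l{\left(d \right)} = -8 + d d = -8 + d^{2}$)
$f{\left(R,D \right)} = -3 - 4 D$ ($f{\left(R,D \right)} = -5 - \left(-2 + 4 D\right) = -3 - 4 D$)
$M{\left(V \right)} = \sqrt{-8 + V^{2}}$ ($M{\left(V \right)} = \sqrt{\left(-8 + V^{2}\right) + 0} = \sqrt{-8 + V^{2}}$)
$38 \cdot 3 \left(M{\left(6 \right)} + f{\left(1,1 \right)}\right) \left(5 - 6\right) = 38 \cdot 3 \left(\sqrt{-8 + 6^{2}} - 7\right) \left(5 - 6\right) = 114 \left(\sqrt{-8 + 36} - 7\right) \left(-1\right) = 114 \left(\sqrt{28} - 7\right) \left(-1\right) = 114 \left(2 \sqrt{7} - 7\right) \left(-1\right) = 114 \left(-7 + 2 \sqrt{7}\right) \left(-1\right) = 114 \left(7 - 2 \sqrt{7}\right) = 798 - 228 \sqrt{7}$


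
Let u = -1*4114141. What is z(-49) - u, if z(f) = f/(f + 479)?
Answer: 1769080581/430 ≈ 4.1141e+6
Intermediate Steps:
z(f) = f/(479 + f)
u = -4114141
z(-49) - u = -49/(479 - 49) - 1*(-4114141) = -49/430 + 4114141 = 1769080581/430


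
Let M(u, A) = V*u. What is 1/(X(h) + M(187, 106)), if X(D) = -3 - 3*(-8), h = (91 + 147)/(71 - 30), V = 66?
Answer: 1/12363 ≈ 8.0887e-5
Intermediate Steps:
h = 238/41 ≈ 5.8049
M(u, A) = 66*u
X(D) = 21 (X(D) = -3 + 24 = 21)
1/(X(h) + M(187, 106)) = 1/(21 + 66*187) = 1/(21 + 12342) = 1/12363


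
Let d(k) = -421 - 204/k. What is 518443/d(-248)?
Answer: -32143466/26051 ≈ -1233.9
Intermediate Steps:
518443/d(-248) = 518443/(-421 - 204/(-248)) = 518443/(-421 - 204*(-1/248)) = 518443/(-421 + 51/62) = 518443/(-26051/62) = 518443*(-62/26051) = -32143466/26051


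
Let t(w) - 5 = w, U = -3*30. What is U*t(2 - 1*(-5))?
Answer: -1080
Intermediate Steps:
U = -90
t(w) = 5 + w
U*t(2 - 1*(-5)) = -90*(5 + (2 - 1*(-5))) = -90*(5 + (2 + 5)) = -90*(5 + 7) = -90*12 = -1080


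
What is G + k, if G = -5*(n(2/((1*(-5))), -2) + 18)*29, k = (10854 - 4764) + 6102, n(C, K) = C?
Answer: 9640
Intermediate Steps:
k = 12192 (k = 6090 + 6102 = 12192)
G = -2552 (G = -5*(2/((1*(-5))) + 18)*29 = -5*(2/(-5) + 18)*29 = -5*(2*(-⅕) + 18)*29 = -5*(-⅖ + 18)*29 = -5*88/5*29 = -88*29 = -2552)
G + k = -2552 + 12192 = 9640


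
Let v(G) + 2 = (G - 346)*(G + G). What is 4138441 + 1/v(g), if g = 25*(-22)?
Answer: 4078839172719/985598 ≈ 4.1384e+6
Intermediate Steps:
g = -550
v(G) = -2 + 2*G*(-346 + G) (v(G) = -2 + (G - 346)*(G + G) = -2 + (-346 + G)*(2*G) = -2 + 2*G*(-346 + G))
4138441 + 1/v(g) = 4138441 + 1/(-2 - 692*(-550) + 2*(-550)²) = 4138441 + 1/(-2 + 380600 + 2*302500) = 4138441 + 1/(-2 + 380600 + 605000) = 4138441 + 1/985598 = 4078839172719/985598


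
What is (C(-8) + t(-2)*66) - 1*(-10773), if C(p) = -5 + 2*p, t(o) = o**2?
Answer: 11016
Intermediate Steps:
(C(-8) + t(-2)*66) - 1*(-10773) = ((-5 + 2*(-8)) + (-2)**2*66) - 1*(-10773) = ((-5 - 16) + 4*66) + 10773 = (-21 + 264) + 10773 = 243 + 10773 = 11016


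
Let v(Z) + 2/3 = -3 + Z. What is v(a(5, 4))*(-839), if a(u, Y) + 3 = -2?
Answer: 21814/3 ≈ 7271.3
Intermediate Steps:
a(u, Y) = -5 (a(u, Y) = -3 - 2 = -5)
v(Z) = -11/3 + Z (v(Z) = -⅔ + (-3 + Z) = -11/3 + Z)
v(a(5, 4))*(-839) = (-11/3 - 5)*(-839) = -26/3*(-839) = 21814/3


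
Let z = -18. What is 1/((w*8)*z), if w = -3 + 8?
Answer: -1/720 ≈ -0.0013889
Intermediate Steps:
w = 5
1/((w*8)*z) = 1/((5*8)*(-18)) = 1/(40*(-18)) = 1/(-720) = -1/720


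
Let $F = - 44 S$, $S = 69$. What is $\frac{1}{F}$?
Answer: $- \frac{1}{3036} \approx -0.00032938$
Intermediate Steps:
$F = -3036$ ($F = \left(-44\right) 69 = -3036$)
$\frac{1}{F} = \frac{1}{-3036} = - \frac{1}{3036}$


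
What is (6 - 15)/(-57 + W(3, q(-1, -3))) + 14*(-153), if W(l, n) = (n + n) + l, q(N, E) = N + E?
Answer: -132795/62 ≈ -2141.9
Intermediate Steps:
q(N, E) = E + N
W(l, n) = l + 2*n (W(l, n) = 2*n + l = l + 2*n)
(6 - 15)/(-57 + W(3, q(-1, -3))) + 14*(-153) = (6 - 15)/(-57 + (3 + 2*(-3 - 1))) + 14*(-153) = -9/(-57 + (3 + 2*(-4))) - 2142 = -9/(-57 + (3 - 8)) - 2142 = -9/(-57 - 5) - 2142 = -9/(-62) - 2142 = -9*(-1/62) - 2142 = 9/62 - 2142 = -132795/62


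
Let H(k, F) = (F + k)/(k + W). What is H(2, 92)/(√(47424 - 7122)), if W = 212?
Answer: 47*√4478/1437438 ≈ 0.0021880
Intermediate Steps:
H(k, F) = (F + k)/(212 + k) (H(k, F) = (F + k)/(k + 212) = (F + k)/(212 + k))
H(2, 92)/(√(47424 - 7122)) = ((92 + 2)/(212 + 2))/(√(47424 - 7122)) = (94/214)/(√40302) = ((1/214)*94)/((3*√4478)) = 47*(√4478/13434)/107 = 47*√4478/1437438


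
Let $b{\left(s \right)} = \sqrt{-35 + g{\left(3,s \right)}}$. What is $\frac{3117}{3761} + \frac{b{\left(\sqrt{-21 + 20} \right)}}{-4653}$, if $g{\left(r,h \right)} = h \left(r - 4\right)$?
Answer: $\frac{3117}{3761} - \frac{\sqrt{-35 - i}}{4653} \approx 0.82875 + 0.0012716 i$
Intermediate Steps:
$g{\left(r,h \right)} = h \left(-4 + r\right)$
$b{\left(s \right)} = \sqrt{-35 - s}$ ($b{\left(s \right)} = \sqrt{-35 + s \left(-4 + 3\right)} = \sqrt{-35 + s \left(-1\right)} = \sqrt{-35 - s}$)
$\frac{3117}{3761} + \frac{b{\left(\sqrt{-21 + 20} \right)}}{-4653} = \frac{3117}{3761} + \frac{\sqrt{-35 - \sqrt{-21 + 20}}}{-4653} = 3117 \cdot \frac{1}{3761} + \sqrt{-35 - \sqrt{-1}} \left(- \frac{1}{4653}\right) = \frac{3117}{3761} + \sqrt{-35 - i} \left(- \frac{1}{4653}\right) = \frac{3117}{3761} - \frac{\sqrt{-35 - i}}{4653}$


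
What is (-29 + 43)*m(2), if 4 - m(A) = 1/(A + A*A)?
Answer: 161/3 ≈ 53.667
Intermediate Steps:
m(A) = 4 - 1/(A + A²) (m(A) = 4 - 1/(A + A*A) = 4 - 1/(A + A²))
(-29 + 43)*m(2) = (-29 + 43)*((-1 + 4*2 + 4*2²)/(2*(1 + 2))) = 14*((½)*(-1 + 8 + 4*4)/3) = 14*((½)*(⅓)*(-1 + 8 + 16)) = 14*((½)*(⅓)*23) = 14*(23/6) = 161/3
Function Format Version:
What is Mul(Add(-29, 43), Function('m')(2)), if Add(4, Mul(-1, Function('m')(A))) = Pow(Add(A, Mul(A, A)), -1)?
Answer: Rational(161, 3) ≈ 53.667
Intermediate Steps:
Function('m')(A) = Add(4, Mul(-1, Pow(Add(A, Pow(A, 2)), -1))) (Function('m')(A) = Add(4, Mul(-1, Pow(Add(A, Mul(A, A)), -1))) = Add(4, Mul(-1, Pow(Add(A, Pow(A, 2)), -1))))
Mul(Add(-29, 43), Function('m')(2)) = Mul(Add(-29, 43), Mul(Pow(2, -1), Pow(Add(1, 2), -1), Add(-1, Mul(4, 2), Mul(4, Pow(2, 2))))) = Mul(14, Mul(Rational(1, 2), Pow(3, -1), Add(-1, 8, Mul(4, 4)))) = Mul(14, Mul(Rational(1, 2), Rational(1, 3), Add(-1, 8, 16))) = Mul(14, Mul(Rational(1, 2), Rational(1, 3), 23)) = Mul(14, Rational(23, 6)) = Rational(161, 3)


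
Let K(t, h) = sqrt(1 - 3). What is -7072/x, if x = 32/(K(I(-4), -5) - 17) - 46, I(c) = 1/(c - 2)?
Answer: 24628240/166707 - 56576*I*sqrt(2)/166707 ≈ 147.73 - 0.47995*I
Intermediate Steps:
I(c) = 1/(-2 + c)
K(t, h) = I*sqrt(2) (K(t, h) = sqrt(-2) = I*sqrt(2))
x = -46 + 32/(-17 + I*sqrt(2)) (x = 32/(I*sqrt(2) - 17) - 46 = 32/(-17 + I*sqrt(2)) - 46 = -46 + 32/(-17 + I*sqrt(2)) ≈ -47.869 - 0.15551*I)
-7072/x = -7072/(-13930/291 - 32*I*sqrt(2)/291)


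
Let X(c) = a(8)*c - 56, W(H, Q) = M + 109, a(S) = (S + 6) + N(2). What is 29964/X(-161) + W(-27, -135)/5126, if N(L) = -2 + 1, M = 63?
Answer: -76612918/5507887 ≈ -13.910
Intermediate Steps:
N(L) = -1
a(S) = 5 + S (a(S) = (S + 6) - 1 = (6 + S) - 1 = 5 + S)
W(H, Q) = 172 (W(H, Q) = 63 + 109 = 172)
X(c) = -56 + 13*c (X(c) = (5 + 8)*c - 56 = 13*c - 56 = -56 + 13*c)
29964/X(-161) + W(-27, -135)/5126 = 29964/(-56 + 13*(-161)) + 172/5126 = 29964/(-56 - 2093) + 172*(1/5126) = 29964/(-2149) + 86/2563 = 29964*(-1/2149) + 86/2563 = -29964/2149 + 86/2563 = -76612918/5507887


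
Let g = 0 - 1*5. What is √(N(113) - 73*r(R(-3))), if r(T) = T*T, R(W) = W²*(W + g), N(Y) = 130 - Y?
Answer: I*√378415 ≈ 615.15*I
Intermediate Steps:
g = -5 (g = 0 - 5 = -5)
R(W) = W²*(-5 + W) (R(W) = W²*(W - 5) = W²*(-5 + W))
r(T) = T²
√(N(113) - 73*r(R(-3))) = √((130 - 1*113) - 73*81*(-5 - 3)²) = √((130 - 113) - 73*(9*(-8))²) = √(17 - 73*(-72)²) = √(17 - 73*5184) = √(17 - 378432) = √(-378415) = I*√378415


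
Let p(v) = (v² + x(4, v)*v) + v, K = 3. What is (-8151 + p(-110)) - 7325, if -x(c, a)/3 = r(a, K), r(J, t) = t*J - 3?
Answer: -113376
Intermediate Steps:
r(J, t) = -3 + J*t (r(J, t) = J*t - 3 = -3 + J*t)
x(c, a) = 9 - 9*a (x(c, a) = -3*(-3 + a*3) = -3*(-3 + 3*a) = 9 - 9*a)
p(v) = v + v² + v*(9 - 9*v) (p(v) = (v² + (9 - 9*v)*v) + v = (v² + v*(9 - 9*v)) + v = v + v² + v*(9 - 9*v))
(-8151 + p(-110)) - 7325 = (-8151 + 2*(-110)*(5 - 4*(-110))) - 7325 = (-8151 + 2*(-110)*(5 + 440)) - 7325 = (-8151 + 2*(-110)*445) - 7325 = (-8151 - 97900) - 7325 = -106051 - 7325 = -113376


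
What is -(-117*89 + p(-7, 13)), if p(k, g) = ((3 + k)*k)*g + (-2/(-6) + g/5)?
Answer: 150691/15 ≈ 10046.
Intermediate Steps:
p(k, g) = 1/3 + g/5 + g*k*(3 + k) (p(k, g) = (k*(3 + k))*g + (-2*(-1/6) + g*(1/5)) = g*k*(3 + k) + (1/3 + g/5) = 1/3 + g/5 + g*k*(3 + k))
-(-117*89 + p(-7, 13)) = -(-117*89 + (1/3 + (1/5)*13 + 13*(-7)**2 + 3*13*(-7))) = -(-10413 + (1/3 + 13/5 + 13*49 - 273)) = -(-10413 + (1/3 + 13/5 + 637 - 273)) = -(-10413 + 5504/15) = -1*(-150691/15) = 150691/15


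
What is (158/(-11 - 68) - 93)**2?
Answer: 9025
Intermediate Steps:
(158/(-11 - 68) - 93)**2 = (158/(-79) - 93)**2 = (158*(-1/79) - 93)**2 = (-2 - 93)**2 = (-95)**2 = 9025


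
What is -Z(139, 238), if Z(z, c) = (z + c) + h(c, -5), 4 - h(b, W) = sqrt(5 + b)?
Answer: -381 + 9*sqrt(3) ≈ -365.41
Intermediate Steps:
h(b, W) = 4 - sqrt(5 + b)
Z(z, c) = 4 + c + z - sqrt(5 + c) (Z(z, c) = (z + c) + (4 - sqrt(5 + c)) = (c + z) + (4 - sqrt(5 + c)) = 4 + c + z - sqrt(5 + c))
-Z(139, 238) = -(4 + 238 + 139 - sqrt(5 + 238)) = -(4 + 238 + 139 - sqrt(243)) = -(4 + 238 + 139 - 9*sqrt(3)) = -(381 - 9*sqrt(3)) = -381 + 9*sqrt(3)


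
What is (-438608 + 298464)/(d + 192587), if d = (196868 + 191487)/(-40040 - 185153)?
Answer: -85759369/117850152 ≈ -0.72770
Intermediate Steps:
d = -16885/9791 (d = 388355/(-225193) = 388355*(-1/225193) = -16885/9791 ≈ -1.7245)
(-438608 + 298464)/(d + 192587) = (-438608 + 298464)/(-16885/9791 + 192587) = -140144/1885602432/9791 = -140144*9791/1885602432 = -85759369/117850152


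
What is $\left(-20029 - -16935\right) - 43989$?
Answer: $-47083$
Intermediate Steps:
$\left(-20029 - -16935\right) - 43989 = \left(-20029 + 16935\right) - 43989 = -3094 - 43989 = -47083$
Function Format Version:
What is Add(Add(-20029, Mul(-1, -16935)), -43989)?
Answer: -47083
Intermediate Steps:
Add(Add(-20029, Mul(-1, -16935)), -43989) = Add(Add(-20029, 16935), -43989) = Add(-3094, -43989) = -47083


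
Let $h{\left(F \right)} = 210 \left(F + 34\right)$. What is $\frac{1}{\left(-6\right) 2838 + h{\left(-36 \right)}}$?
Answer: $- \frac{1}{17448} \approx -5.7313 \cdot 10^{-5}$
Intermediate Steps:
$h{\left(F \right)} = 7140 + 210 F$ ($h{\left(F \right)} = 210 \left(34 + F\right) = 7140 + 210 F$)
$\frac{1}{\left(-6\right) 2838 + h{\left(-36 \right)}} = \frac{1}{\left(-6\right) 2838 + \left(7140 + 210 \left(-36\right)\right)} = \frac{1}{-17028 + \left(7140 - 7560\right)} = \frac{1}{-17028 - 420} = \frac{1}{-17448} = - \frac{1}{17448}$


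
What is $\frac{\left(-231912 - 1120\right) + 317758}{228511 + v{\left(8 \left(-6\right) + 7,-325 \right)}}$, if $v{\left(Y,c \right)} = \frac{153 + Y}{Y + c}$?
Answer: $\frac{15504858}{41817457} \approx 0.37077$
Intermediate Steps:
$v{\left(Y,c \right)} = \frac{153 + Y}{Y + c}$
$\frac{\left(-231912 - 1120\right) + 317758}{228511 + v{\left(8 \left(-6\right) + 7,-325 \right)}} = \frac{\left(-231912 - 1120\right) + 317758}{228511 + \frac{153 + \left(8 \left(-6\right) + 7\right)}{\left(8 \left(-6\right) + 7\right) - 325}} = \frac{\left(-231912 - 1120\right) + 317758}{228511 + \frac{153 + \left(-48 + 7\right)}{\left(-48 + 7\right) - 325}} = \frac{-233032 + 317758}{228511 + \frac{153 - 41}{-41 - 325}} = \frac{84726}{228511 + \frac{1}{-366} \cdot 112} = \frac{84726}{228511 - \frac{56}{183}} = \frac{84726}{\frac{41817457}{183}} = 84726 \cdot \frac{183}{41817457} = \frac{15504858}{41817457}$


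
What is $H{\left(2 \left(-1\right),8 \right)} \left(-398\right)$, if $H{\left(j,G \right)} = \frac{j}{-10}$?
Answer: $- \frac{398}{5} \approx -79.6$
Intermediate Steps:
$H{\left(j,G \right)} = - \frac{j}{10}$ ($H{\left(j,G \right)} = j \left(- \frac{1}{10}\right) = - \frac{j}{10}$)
$H{\left(2 \left(-1\right),8 \right)} \left(-398\right) = - \frac{2 \left(-1\right)}{10} \left(-398\right) = \left(- \frac{1}{10}\right) \left(-2\right) \left(-398\right) = \frac{1}{5} \left(-398\right) = - \frac{398}{5}$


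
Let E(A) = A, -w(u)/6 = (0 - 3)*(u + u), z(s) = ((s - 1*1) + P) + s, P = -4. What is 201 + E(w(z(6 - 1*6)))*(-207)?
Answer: 37461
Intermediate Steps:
z(s) = -5 + 2*s (z(s) = ((s - 1*1) - 4) + s = ((s - 1) - 4) + s = ((-1 + s) - 4) + s = (-5 + s) + s = -5 + 2*s)
w(u) = 36*u (w(u) = -6*(0 - 3)*(u + u) = -(-18)*2*u = -(-36)*u = 36*u)
201 + E(w(z(6 - 1*6)))*(-207) = 201 + (36*(-5 + 2*(6 - 1*6)))*(-207) = 201 + (36*(-5 + 2*(6 - 6)))*(-207) = 201 + (36*(-5 + 2*0))*(-207) = 201 + (36*(-5 + 0))*(-207) = 201 + (36*(-5))*(-207) = 201 - 180*(-207) = 201 + 37260 = 37461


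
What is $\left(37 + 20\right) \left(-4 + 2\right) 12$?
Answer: $-1368$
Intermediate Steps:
$\left(37 + 20\right) \left(-4 + 2\right) 12 = 57 \left(\left(-2\right) 12\right) = 57 \left(-24\right) = -1368$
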